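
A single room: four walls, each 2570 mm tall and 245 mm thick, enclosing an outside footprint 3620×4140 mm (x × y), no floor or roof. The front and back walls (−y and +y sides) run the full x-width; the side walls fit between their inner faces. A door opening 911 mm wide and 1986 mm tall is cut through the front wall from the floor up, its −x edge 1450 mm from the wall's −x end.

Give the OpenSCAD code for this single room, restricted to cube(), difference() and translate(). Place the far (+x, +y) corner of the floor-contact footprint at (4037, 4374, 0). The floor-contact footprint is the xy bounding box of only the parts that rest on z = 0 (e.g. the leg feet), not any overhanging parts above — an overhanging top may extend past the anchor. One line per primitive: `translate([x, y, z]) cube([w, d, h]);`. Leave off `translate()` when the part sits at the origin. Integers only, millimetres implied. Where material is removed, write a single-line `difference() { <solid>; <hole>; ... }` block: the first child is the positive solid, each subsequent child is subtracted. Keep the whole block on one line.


difference() { translate([417, 234, 0]) cube([3620, 245, 2570]); translate([1867, 234, 0]) cube([911, 245, 1986]); }
translate([417, 4129, 0]) cube([3620, 245, 2570]);
translate([417, 479, 0]) cube([245, 3650, 2570]);
translate([3792, 479, 0]) cube([245, 3650, 2570]);


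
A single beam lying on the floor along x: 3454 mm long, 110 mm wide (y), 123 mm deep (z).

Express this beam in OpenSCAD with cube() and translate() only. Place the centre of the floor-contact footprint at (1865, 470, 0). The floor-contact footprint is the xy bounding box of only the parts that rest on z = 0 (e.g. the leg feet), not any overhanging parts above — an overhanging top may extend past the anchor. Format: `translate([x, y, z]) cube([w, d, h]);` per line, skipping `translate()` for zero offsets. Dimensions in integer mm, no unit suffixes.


translate([138, 415, 0]) cube([3454, 110, 123]);


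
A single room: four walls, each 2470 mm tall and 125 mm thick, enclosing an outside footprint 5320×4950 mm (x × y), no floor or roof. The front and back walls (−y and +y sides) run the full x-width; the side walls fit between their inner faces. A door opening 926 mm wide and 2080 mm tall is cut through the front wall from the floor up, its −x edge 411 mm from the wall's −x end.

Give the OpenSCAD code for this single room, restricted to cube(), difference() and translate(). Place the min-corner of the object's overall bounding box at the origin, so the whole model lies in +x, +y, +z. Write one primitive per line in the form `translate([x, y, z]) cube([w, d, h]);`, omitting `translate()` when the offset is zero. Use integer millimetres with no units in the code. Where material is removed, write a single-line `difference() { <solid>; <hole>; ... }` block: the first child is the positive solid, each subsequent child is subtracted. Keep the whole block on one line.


difference() { cube([5320, 125, 2470]); translate([411, 0, 0]) cube([926, 125, 2080]); }
translate([0, 4825, 0]) cube([5320, 125, 2470]);
translate([0, 125, 0]) cube([125, 4700, 2470]);
translate([5195, 125, 0]) cube([125, 4700, 2470]);


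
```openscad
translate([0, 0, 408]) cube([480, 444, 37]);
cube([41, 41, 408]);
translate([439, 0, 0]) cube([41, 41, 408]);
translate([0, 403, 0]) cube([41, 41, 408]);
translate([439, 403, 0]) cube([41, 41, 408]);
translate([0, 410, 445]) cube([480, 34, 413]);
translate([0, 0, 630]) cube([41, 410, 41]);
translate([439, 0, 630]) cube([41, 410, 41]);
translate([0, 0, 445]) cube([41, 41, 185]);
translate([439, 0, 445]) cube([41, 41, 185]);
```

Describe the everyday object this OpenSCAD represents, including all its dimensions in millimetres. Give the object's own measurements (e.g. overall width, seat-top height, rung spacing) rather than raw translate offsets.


A chair. The seat is a 480×444×37 mm slab with its top at z = 445 mm, on four 41×41 mm corner legs (flush with the seat edges, standing on z = 0). A flat backrest 34 mm thick, 413 mm tall, spans the full seat width and rises from the seat top along its +y edge, rear face flush with the rear of the seat. Two armrests of 41×41 mm section run along each side from the seat's front edge to the front of the backrest, top faces 226 mm above the seat top and outer faces flush with the seat's x-edges; a 41×41 mm post under the front of each armrest stands on the seat at the front corner.


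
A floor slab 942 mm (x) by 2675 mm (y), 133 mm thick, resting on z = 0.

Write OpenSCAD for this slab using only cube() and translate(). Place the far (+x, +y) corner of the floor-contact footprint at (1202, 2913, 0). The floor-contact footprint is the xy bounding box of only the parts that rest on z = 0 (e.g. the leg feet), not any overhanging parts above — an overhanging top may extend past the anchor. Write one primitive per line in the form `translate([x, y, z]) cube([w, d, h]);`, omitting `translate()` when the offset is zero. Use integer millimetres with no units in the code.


translate([260, 238, 0]) cube([942, 2675, 133]);


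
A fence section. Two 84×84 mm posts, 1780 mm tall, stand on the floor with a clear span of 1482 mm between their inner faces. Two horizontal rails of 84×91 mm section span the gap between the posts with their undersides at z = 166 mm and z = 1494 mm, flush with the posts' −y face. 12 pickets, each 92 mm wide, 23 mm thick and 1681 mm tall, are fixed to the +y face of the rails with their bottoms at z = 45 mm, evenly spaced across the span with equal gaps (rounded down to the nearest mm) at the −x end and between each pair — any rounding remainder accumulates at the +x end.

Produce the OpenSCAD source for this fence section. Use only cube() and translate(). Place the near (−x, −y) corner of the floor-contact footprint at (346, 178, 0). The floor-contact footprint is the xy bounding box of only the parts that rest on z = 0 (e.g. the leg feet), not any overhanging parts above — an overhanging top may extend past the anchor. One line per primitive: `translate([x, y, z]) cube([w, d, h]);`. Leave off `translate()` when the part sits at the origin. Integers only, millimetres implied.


translate([346, 178, 0]) cube([84, 84, 1780]);
translate([1912, 178, 0]) cube([84, 84, 1780]);
translate([430, 178, 166]) cube([1482, 84, 91]);
translate([430, 178, 1494]) cube([1482, 84, 91]);
translate([459, 262, 45]) cube([92, 23, 1681]);
translate([580, 262, 45]) cube([92, 23, 1681]);
translate([701, 262, 45]) cube([92, 23, 1681]);
translate([822, 262, 45]) cube([92, 23, 1681]);
translate([943, 262, 45]) cube([92, 23, 1681]);
translate([1064, 262, 45]) cube([92, 23, 1681]);
translate([1185, 262, 45]) cube([92, 23, 1681]);
translate([1306, 262, 45]) cube([92, 23, 1681]);
translate([1427, 262, 45]) cube([92, 23, 1681]);
translate([1548, 262, 45]) cube([92, 23, 1681]);
translate([1669, 262, 45]) cube([92, 23, 1681]);
translate([1790, 262, 45]) cube([92, 23, 1681]);


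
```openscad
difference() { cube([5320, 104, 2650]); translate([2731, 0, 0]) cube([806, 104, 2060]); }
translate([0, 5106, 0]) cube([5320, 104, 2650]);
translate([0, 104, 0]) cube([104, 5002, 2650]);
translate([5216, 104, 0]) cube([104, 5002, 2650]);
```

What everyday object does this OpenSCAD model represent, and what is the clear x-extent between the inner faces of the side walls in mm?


A single room. The interior width is 5112 mm.

Four walls enclosing a rectangle with a door in the front wall — a room. Outside width 5320 minus two 104 mm walls gives 5112 mm.


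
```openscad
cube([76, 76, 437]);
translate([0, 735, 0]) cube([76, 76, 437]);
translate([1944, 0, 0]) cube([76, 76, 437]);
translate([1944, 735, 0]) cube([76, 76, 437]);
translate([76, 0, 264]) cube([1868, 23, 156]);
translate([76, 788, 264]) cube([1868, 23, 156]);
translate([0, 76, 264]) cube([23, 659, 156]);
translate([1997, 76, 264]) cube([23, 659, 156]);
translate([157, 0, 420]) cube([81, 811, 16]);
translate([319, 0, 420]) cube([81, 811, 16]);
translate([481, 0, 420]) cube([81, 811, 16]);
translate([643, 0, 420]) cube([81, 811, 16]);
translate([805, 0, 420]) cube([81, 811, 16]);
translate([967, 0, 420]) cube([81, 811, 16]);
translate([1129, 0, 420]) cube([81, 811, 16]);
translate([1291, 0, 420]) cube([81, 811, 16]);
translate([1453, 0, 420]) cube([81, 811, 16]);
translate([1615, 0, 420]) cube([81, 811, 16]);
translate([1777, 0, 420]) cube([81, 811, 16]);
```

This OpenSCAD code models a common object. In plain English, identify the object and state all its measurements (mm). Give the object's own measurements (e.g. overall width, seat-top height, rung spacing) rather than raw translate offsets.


A bed frame 2020 mm long (x) by 811 mm wide (y). Four 76×76 mm corner posts, 437 mm tall, at the corners of the footprint. Four rails of 23 mm thickness and 156 mm height run between adjacent posts with their undersides at z = 264 mm, their outer faces flush with the outside of the frame (the two x-running rails run between the posts' inner faces; the two y-running rails run between the posts' inner faces). 11 slats, each 81 mm wide (x) and 16 mm thick, lie across the top of the two x-running rails, running the full 811 mm width of the frame in y; along x they sit between the end posts with a 81 mm gap after the −x posts and between neighbouring slats, leaving 86 mm before the +x posts.


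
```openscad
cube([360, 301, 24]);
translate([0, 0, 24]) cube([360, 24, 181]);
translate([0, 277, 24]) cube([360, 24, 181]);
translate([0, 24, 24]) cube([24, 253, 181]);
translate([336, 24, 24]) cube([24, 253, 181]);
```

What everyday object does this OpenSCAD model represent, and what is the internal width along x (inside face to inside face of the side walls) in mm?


An open box. The internal width is 312 mm.

A 360×301 base slab with four walls standing on it — an open box. The base is 360 mm wide and the walls are 24 mm thick, so the internal width is 360 − 2 × 24 = 312 mm.


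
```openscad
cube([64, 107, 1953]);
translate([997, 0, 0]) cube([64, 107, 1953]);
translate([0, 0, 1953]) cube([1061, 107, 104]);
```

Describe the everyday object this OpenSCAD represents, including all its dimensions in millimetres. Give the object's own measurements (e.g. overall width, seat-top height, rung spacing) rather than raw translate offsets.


A door frame. The clear opening is 933 mm wide and 1953 mm high. Two 64 mm wide jambs, 107 mm deep, stand either side of the opening from the floor to the top of the opening. A 104 mm thick head sits across the top of both jambs, spanning the full outside width of the frame.


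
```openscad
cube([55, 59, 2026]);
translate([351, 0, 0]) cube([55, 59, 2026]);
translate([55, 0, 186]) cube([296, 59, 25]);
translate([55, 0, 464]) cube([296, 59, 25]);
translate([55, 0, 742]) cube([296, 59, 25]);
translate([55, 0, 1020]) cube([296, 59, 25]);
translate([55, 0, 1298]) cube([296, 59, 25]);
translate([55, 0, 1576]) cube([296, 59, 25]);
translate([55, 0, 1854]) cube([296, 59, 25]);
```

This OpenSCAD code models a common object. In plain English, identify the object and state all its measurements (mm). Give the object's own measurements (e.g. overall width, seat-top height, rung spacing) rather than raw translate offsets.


A straight ladder. Two 55×59 mm vertical rails, 2026 mm tall, stand 406 mm apart (outside-to-outside) with their front faces coplanar on the −y side. 7 rungs, each 59 mm deep and 25 mm tall, span between the inner faces of the rails, front faces flush with the rails. The lowest rung's underside is at z = 186 mm and rungs are spaced 278 mm apart (underside to underside).


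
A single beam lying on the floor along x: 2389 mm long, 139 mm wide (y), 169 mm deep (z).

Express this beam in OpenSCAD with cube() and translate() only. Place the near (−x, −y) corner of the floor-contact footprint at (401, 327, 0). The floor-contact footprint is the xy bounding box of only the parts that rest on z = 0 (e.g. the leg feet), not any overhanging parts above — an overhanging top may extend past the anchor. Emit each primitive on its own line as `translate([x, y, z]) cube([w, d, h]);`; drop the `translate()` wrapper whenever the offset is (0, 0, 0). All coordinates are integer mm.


translate([401, 327, 0]) cube([2389, 139, 169]);


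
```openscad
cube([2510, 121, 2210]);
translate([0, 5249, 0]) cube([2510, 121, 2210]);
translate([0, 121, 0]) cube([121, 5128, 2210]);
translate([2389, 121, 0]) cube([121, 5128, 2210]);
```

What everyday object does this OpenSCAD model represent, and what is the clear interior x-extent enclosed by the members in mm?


A house (or room) frame. The interior width is 2268 mm.

Four 2210 mm walls enclosing a rectangle with no floor or roof — a room or house frame. Outside width is 2510 mm and wall thickness is 121 mm, so the interior width is 2510 − 2 × 121 = 2268 mm.


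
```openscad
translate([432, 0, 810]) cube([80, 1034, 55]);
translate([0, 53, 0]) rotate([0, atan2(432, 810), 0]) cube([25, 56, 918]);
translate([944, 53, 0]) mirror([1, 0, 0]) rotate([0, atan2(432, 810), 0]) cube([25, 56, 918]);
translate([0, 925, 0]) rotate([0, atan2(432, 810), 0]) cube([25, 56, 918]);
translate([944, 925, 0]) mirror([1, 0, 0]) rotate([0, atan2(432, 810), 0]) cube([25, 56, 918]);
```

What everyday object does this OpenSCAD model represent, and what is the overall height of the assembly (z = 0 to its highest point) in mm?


A sawhorse. The overall height is 865 mm.

A beam across two mirrored pairs of raked legs — a sawhorse. The beam's underside is at z = 810 (matching the legs' vertical rise in atan2(432, 810)) and the beam is 55 mm tall, so its top is at 810 + 55 = 865 mm. The raked legs top out at the beam's underside, so that is the highest point.


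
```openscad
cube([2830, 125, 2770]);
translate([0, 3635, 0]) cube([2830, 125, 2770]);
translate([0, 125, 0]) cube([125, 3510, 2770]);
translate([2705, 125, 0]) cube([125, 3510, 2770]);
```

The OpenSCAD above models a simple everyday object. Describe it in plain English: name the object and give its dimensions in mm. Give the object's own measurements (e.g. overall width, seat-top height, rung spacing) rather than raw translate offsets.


The wall frame of a small rectangular building: four walls, each 2770 mm tall and 125 mm thick, enclosing a footprint 2830 mm (x) by 3760 mm (y) outside-to-outside, with no floor or roof. The front and back walls (the −y and +y sides) span the full width; the two side walls fit between them.


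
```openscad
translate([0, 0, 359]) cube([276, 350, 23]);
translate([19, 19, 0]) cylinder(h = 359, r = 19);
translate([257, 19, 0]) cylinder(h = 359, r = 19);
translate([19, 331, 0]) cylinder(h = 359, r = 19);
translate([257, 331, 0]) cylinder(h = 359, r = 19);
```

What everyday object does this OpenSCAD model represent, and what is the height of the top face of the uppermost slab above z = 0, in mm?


A stool. The seat height is 382 mm.

A 276×350×23 slab at z = 359 on four corner cylinders — a stool. The seat top is 359 + 23 = 382 mm.


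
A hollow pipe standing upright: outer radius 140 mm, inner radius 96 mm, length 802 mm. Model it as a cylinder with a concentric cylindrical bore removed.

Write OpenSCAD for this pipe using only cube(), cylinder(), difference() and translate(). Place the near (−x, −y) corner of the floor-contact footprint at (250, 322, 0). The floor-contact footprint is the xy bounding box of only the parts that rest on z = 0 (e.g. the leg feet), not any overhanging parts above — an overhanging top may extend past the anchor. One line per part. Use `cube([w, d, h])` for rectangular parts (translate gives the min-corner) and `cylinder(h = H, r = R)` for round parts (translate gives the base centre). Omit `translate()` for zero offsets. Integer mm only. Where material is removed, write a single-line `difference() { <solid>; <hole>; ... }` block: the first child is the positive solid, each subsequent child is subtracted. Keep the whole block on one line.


difference() { translate([390, 462, 0]) cylinder(h = 802, r = 140); translate([390, 462, 0]) cylinder(h = 802, r = 96); }


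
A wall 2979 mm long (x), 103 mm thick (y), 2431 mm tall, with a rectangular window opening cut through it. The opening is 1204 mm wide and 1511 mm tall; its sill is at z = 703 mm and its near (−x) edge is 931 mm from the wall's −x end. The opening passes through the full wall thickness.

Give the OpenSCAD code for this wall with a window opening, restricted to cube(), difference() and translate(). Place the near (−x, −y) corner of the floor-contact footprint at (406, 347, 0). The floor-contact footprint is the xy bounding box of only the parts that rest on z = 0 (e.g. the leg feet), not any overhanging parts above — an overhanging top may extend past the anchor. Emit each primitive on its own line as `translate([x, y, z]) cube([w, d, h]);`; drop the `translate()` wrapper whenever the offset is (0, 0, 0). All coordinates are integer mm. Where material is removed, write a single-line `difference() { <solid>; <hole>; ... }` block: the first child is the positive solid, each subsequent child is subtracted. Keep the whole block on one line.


difference() { translate([406, 347, 0]) cube([2979, 103, 2431]); translate([1337, 347, 703]) cube([1204, 103, 1511]); }


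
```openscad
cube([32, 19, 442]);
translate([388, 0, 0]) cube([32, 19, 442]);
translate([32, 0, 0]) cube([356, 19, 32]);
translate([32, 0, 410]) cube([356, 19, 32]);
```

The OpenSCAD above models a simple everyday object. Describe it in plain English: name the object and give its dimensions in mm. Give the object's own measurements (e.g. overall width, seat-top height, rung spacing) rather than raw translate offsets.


A rectangular picture frame lying in the x–z plane (depth along y). The opening is 356 mm wide (x) by 378 mm tall (z), surrounded by a border 32 mm wide on all four sides. The frame is 19 mm deep and is made of two full-height vertical stiles with two horizontal rails fitted between them.


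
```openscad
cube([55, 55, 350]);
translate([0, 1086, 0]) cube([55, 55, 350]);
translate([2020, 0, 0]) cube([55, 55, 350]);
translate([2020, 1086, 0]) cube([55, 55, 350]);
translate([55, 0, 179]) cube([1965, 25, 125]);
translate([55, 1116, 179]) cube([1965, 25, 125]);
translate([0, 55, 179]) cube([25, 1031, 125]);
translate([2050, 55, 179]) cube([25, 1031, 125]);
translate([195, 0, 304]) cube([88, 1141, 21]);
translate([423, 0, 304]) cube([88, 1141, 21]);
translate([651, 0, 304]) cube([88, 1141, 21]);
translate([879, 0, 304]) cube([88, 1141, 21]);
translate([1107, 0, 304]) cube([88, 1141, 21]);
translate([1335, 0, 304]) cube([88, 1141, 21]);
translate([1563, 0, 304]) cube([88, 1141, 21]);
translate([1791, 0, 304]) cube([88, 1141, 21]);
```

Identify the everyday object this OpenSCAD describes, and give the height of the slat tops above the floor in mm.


A bed frame. The slat-top height is 325 mm.

Four posts, four rails, and a row of slats — a bed frame. Slats sit on the rails at z = 179 + 125 = 304; with slat thickness 21, the top is 325 mm.


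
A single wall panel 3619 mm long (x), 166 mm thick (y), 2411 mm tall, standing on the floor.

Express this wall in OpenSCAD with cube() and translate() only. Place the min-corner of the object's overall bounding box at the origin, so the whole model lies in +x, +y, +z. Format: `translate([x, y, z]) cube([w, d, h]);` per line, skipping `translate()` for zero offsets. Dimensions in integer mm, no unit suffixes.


cube([3619, 166, 2411]);


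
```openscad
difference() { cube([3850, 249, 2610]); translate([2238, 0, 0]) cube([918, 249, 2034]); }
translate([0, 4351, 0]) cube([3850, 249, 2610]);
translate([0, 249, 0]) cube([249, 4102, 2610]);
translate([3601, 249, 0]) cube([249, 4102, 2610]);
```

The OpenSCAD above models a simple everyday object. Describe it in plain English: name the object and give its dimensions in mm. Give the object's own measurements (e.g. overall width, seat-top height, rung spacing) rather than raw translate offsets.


A single room: four walls, each 2610 mm tall and 249 mm thick, enclosing an outside footprint 3850×4600 mm (x × y), no floor or roof. The front and back walls (−y and +y sides) run the full x-width; the side walls fit between their inner faces. A door opening 918 mm wide and 2034 mm tall is cut through the front wall from the floor up, its −x edge 2238 mm from the wall's −x end.


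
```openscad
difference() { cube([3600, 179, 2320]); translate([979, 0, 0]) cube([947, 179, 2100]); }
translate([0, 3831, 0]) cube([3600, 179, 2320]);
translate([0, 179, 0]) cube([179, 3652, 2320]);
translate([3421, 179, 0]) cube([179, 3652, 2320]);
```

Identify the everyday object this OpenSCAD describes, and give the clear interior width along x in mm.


A single room. The interior width is 3242 mm.

Four walls enclosing a rectangle with a door in the front wall — a room. Outside width 3600 minus two 179 mm walls gives 3242 mm.


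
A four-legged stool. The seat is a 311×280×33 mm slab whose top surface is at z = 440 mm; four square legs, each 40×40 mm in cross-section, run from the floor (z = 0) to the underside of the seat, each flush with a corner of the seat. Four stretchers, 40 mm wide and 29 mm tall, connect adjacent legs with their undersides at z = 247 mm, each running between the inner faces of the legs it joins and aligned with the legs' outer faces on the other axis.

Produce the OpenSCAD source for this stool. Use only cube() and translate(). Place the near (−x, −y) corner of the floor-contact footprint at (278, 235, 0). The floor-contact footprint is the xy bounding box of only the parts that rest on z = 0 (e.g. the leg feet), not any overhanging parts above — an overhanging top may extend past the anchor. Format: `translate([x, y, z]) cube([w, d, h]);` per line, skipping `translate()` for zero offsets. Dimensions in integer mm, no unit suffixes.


// leg_h = 440 - 33 = 407
// stretcher span = 311 - 2*40 = 231
translate([278, 235, 407]) cube([311, 280, 33]);
translate([278, 235, 0]) cube([40, 40, 407]);
translate([549, 235, 0]) cube([40, 40, 407]);
translate([278, 475, 0]) cube([40, 40, 407]);
translate([549, 475, 0]) cube([40, 40, 407]);
translate([318, 235, 247]) cube([231, 40, 29]);
translate([318, 475, 247]) cube([231, 40, 29]);
translate([278, 275, 247]) cube([40, 200, 29]);
translate([549, 275, 247]) cube([40, 200, 29]);


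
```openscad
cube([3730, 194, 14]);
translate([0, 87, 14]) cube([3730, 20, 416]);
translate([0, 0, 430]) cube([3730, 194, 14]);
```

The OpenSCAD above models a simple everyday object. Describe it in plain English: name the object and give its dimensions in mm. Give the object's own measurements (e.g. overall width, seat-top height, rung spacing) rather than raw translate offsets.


An I-beam lying along x, 3730 mm long. Overall section height 444 mm. Two flanges 194 mm wide (y) and 14 mm thick, one on the floor and one at the top; a web 20 mm thick runs between them, centred on the flange width.


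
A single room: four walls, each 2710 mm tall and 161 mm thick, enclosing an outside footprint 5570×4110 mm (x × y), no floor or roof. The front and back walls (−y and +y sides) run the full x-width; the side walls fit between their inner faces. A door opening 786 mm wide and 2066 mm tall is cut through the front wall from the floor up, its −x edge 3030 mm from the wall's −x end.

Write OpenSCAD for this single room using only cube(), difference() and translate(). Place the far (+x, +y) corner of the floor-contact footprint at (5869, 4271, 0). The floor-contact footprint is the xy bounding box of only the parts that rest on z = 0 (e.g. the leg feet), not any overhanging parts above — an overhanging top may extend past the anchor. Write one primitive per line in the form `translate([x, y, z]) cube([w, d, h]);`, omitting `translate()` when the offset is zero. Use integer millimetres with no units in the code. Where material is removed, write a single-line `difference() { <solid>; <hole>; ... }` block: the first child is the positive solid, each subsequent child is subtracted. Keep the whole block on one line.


difference() { translate([299, 161, 0]) cube([5570, 161, 2710]); translate([3329, 161, 0]) cube([786, 161, 2066]); }
translate([299, 4110, 0]) cube([5570, 161, 2710]);
translate([299, 322, 0]) cube([161, 3788, 2710]);
translate([5708, 322, 0]) cube([161, 3788, 2710]);


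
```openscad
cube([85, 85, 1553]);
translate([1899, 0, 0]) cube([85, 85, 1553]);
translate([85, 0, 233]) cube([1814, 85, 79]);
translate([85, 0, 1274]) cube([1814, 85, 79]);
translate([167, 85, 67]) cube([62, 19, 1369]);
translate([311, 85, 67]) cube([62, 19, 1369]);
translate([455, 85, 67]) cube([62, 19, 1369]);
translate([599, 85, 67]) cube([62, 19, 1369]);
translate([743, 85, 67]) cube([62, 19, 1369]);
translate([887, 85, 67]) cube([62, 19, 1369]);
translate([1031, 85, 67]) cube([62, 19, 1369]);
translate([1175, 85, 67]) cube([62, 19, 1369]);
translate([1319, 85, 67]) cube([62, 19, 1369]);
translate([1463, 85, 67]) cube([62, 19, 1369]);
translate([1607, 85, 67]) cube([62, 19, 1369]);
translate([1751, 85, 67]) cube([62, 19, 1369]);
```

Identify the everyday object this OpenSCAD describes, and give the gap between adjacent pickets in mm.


A fence section. The picket gap is 82 mm.

Two posts, two rails, 12 pickets — a fence section. Span 1814 mm holds 12 pickets of 62 mm with 13 equal gaps: ⌊(1814 − 12·62) / 13⌋ = 82 mm.


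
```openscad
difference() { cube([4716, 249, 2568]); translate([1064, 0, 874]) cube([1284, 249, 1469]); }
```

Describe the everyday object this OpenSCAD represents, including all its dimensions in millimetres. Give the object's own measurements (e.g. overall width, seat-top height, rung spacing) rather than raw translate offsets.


A wall 4716 mm long (x), 249 mm thick (y), 2568 mm tall, with a rectangular window opening cut through it. The opening is 1284 mm wide and 1469 mm tall; its sill is at z = 874 mm and its near (−x) edge is 1064 mm from the wall's −x end. The opening passes through the full wall thickness.


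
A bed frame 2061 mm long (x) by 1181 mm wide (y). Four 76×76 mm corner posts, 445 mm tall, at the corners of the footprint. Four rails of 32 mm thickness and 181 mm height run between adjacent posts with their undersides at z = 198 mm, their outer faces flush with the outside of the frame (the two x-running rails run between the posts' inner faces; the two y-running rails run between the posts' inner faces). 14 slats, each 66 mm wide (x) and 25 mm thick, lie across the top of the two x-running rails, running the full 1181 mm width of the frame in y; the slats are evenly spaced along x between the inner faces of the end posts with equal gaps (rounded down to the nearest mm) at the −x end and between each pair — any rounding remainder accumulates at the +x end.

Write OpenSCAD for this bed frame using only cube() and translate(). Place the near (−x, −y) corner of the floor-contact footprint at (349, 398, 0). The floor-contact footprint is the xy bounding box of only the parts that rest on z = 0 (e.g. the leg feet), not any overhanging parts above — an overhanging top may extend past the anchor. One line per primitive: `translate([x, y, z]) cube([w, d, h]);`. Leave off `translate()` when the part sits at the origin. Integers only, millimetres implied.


translate([349, 398, 0]) cube([76, 76, 445]);
translate([349, 1503, 0]) cube([76, 76, 445]);
translate([2334, 398, 0]) cube([76, 76, 445]);
translate([2334, 1503, 0]) cube([76, 76, 445]);
translate([425, 398, 198]) cube([1909, 32, 181]);
translate([425, 1547, 198]) cube([1909, 32, 181]);
translate([349, 474, 198]) cube([32, 1029, 181]);
translate([2378, 474, 198]) cube([32, 1029, 181]);
translate([490, 398, 379]) cube([66, 1181, 25]);
translate([621, 398, 379]) cube([66, 1181, 25]);
translate([752, 398, 379]) cube([66, 1181, 25]);
translate([883, 398, 379]) cube([66, 1181, 25]);
translate([1014, 398, 379]) cube([66, 1181, 25]);
translate([1145, 398, 379]) cube([66, 1181, 25]);
translate([1276, 398, 379]) cube([66, 1181, 25]);
translate([1407, 398, 379]) cube([66, 1181, 25]);
translate([1538, 398, 379]) cube([66, 1181, 25]);
translate([1669, 398, 379]) cube([66, 1181, 25]);
translate([1800, 398, 379]) cube([66, 1181, 25]);
translate([1931, 398, 379]) cube([66, 1181, 25]);
translate([2062, 398, 379]) cube([66, 1181, 25]);
translate([2193, 398, 379]) cube([66, 1181, 25]);


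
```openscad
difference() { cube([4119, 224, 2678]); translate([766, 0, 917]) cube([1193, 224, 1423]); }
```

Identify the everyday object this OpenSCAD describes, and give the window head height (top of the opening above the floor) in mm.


A wall with a window opening. The window head height is 2340 mm.

A wall with a rectangular opening subtracted — a window. Sill at z = 917, opening 1423 mm tall, so the head is at 917 + 1423 = 2340 mm.


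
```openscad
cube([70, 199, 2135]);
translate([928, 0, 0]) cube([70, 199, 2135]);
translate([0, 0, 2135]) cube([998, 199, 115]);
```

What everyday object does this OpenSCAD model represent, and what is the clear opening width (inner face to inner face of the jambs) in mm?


A door frame. The clear opening width is 858 mm.

Two 2135 mm tall posts with a header on top — a door frame. The left jamb is 70 mm wide at x = 0; the right jamb starts at x = 928. The clear opening is 928 − 70 = 858 mm.


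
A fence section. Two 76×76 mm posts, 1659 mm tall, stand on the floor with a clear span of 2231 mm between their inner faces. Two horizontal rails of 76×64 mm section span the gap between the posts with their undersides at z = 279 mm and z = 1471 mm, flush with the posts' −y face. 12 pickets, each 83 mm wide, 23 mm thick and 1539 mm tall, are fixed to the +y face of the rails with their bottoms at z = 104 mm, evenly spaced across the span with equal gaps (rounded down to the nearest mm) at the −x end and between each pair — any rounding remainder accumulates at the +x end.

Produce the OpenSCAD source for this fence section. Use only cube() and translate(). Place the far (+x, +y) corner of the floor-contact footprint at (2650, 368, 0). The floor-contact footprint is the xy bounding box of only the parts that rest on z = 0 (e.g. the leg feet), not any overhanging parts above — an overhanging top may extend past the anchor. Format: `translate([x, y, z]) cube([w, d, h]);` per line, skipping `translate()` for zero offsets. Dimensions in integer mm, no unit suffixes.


translate([267, 292, 0]) cube([76, 76, 1659]);
translate([2574, 292, 0]) cube([76, 76, 1659]);
translate([343, 292, 279]) cube([2231, 76, 64]);
translate([343, 292, 1471]) cube([2231, 76, 64]);
translate([438, 368, 104]) cube([83, 23, 1539]);
translate([616, 368, 104]) cube([83, 23, 1539]);
translate([794, 368, 104]) cube([83, 23, 1539]);
translate([972, 368, 104]) cube([83, 23, 1539]);
translate([1150, 368, 104]) cube([83, 23, 1539]);
translate([1328, 368, 104]) cube([83, 23, 1539]);
translate([1506, 368, 104]) cube([83, 23, 1539]);
translate([1684, 368, 104]) cube([83, 23, 1539]);
translate([1862, 368, 104]) cube([83, 23, 1539]);
translate([2040, 368, 104]) cube([83, 23, 1539]);
translate([2218, 368, 104]) cube([83, 23, 1539]);
translate([2396, 368, 104]) cube([83, 23, 1539]);


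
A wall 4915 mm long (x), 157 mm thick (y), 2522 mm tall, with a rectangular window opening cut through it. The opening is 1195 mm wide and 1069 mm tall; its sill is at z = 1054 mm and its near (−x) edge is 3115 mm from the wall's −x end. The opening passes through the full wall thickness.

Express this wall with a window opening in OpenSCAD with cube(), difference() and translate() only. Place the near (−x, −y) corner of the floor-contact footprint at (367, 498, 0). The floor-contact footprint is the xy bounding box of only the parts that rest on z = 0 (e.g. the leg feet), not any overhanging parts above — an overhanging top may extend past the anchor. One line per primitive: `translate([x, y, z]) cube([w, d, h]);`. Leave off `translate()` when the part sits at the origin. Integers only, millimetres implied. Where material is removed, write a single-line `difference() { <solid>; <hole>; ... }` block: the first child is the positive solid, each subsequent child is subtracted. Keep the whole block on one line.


difference() { translate([367, 498, 0]) cube([4915, 157, 2522]); translate([3482, 498, 1054]) cube([1195, 157, 1069]); }


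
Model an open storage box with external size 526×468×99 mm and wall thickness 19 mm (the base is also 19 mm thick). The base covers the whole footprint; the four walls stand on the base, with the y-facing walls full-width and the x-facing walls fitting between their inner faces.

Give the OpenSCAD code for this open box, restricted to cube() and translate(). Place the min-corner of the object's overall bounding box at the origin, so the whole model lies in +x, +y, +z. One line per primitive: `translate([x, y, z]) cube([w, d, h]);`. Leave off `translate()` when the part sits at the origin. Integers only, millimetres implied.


cube([526, 468, 19]);
translate([0, 0, 19]) cube([526, 19, 80]);
translate([0, 449, 19]) cube([526, 19, 80]);
translate([0, 19, 19]) cube([19, 430, 80]);
translate([507, 19, 19]) cube([19, 430, 80]);


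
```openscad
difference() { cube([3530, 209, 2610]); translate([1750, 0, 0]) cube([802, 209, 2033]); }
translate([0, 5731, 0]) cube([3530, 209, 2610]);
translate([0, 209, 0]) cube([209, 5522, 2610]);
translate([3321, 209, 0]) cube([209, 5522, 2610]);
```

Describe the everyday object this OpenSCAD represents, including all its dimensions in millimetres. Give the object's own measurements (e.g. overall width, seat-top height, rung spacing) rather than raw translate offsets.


A single room: four walls, each 2610 mm tall and 209 mm thick, enclosing an outside footprint 3530×5940 mm (x × y), no floor or roof. The front and back walls (−y and +y sides) run the full x-width; the side walls fit between their inner faces. A door opening 802 mm wide and 2033 mm tall is cut through the front wall from the floor up, its −x edge 1750 mm from the wall's −x end.


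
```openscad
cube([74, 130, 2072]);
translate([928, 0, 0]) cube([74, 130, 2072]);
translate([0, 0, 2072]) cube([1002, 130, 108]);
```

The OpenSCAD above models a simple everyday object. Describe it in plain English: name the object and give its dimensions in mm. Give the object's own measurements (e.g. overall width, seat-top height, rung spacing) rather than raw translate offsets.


A door frame. The clear opening is 854 mm wide and 2072 mm high. Two 74 mm wide jambs, 130 mm deep, stand either side of the opening from the floor to the top of the opening. A 108 mm thick head sits across the top of both jambs, spanning the full outside width of the frame.


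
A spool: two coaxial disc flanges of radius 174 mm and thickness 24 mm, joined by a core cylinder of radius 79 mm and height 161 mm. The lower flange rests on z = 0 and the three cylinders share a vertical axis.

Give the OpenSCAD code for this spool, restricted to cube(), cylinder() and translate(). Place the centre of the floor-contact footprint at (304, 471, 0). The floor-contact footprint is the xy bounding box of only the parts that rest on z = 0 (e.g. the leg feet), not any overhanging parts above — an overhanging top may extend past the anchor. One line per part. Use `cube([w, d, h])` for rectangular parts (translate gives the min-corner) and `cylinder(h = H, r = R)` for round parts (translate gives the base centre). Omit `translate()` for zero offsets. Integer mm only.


translate([304, 471, 0]) cylinder(h = 24, r = 174);
translate([304, 471, 24]) cylinder(h = 161, r = 79);
translate([304, 471, 185]) cylinder(h = 24, r = 174);


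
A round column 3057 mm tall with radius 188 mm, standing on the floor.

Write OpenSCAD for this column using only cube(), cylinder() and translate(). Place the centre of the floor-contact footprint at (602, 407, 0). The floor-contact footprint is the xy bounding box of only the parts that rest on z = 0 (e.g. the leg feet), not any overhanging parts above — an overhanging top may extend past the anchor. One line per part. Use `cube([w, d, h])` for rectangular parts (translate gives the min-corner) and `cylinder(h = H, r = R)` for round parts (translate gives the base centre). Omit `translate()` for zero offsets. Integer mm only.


translate([602, 407, 0]) cylinder(h = 3057, r = 188);


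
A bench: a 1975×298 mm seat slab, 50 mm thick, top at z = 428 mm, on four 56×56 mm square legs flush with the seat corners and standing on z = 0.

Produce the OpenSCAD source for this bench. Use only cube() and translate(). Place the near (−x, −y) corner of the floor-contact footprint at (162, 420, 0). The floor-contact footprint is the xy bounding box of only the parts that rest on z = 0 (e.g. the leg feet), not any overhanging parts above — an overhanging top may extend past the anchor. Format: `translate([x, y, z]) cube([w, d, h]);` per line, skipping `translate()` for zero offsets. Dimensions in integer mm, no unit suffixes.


translate([162, 420, 378]) cube([1975, 298, 50]);
translate([162, 420, 0]) cube([56, 56, 378]);
translate([162, 662, 0]) cube([56, 56, 378]);
translate([2081, 420, 0]) cube([56, 56, 378]);
translate([2081, 662, 0]) cube([56, 56, 378]);


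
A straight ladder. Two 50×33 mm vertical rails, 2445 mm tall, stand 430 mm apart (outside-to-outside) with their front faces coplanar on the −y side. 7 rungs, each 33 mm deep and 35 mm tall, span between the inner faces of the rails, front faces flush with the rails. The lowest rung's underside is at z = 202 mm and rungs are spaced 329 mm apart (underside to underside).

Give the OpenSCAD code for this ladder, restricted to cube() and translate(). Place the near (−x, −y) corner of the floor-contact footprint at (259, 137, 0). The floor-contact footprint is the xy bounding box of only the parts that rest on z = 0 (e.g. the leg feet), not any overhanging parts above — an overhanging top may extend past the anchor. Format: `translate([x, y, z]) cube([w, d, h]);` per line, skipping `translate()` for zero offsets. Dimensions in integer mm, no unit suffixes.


translate([259, 137, 0]) cube([50, 33, 2445]);
translate([639, 137, 0]) cube([50, 33, 2445]);
translate([309, 137, 202]) cube([330, 33, 35]);
translate([309, 137, 531]) cube([330, 33, 35]);
translate([309, 137, 860]) cube([330, 33, 35]);
translate([309, 137, 1189]) cube([330, 33, 35]);
translate([309, 137, 1518]) cube([330, 33, 35]);
translate([309, 137, 1847]) cube([330, 33, 35]);
translate([309, 137, 2176]) cube([330, 33, 35]);


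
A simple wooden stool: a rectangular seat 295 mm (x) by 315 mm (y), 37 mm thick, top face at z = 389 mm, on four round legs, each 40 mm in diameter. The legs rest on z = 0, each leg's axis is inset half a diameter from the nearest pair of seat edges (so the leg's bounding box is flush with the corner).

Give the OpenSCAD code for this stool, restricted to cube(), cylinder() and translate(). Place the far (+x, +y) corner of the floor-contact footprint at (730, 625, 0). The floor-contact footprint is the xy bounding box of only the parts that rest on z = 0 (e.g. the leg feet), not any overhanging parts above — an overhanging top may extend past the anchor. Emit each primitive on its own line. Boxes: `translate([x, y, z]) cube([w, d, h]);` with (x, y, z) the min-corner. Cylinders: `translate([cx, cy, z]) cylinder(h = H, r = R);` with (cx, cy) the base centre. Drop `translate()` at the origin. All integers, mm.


translate([435, 310, 352]) cube([295, 315, 37]);
translate([455, 330, 0]) cylinder(h = 352, r = 20);
translate([710, 330, 0]) cylinder(h = 352, r = 20);
translate([455, 605, 0]) cylinder(h = 352, r = 20);
translate([710, 605, 0]) cylinder(h = 352, r = 20);


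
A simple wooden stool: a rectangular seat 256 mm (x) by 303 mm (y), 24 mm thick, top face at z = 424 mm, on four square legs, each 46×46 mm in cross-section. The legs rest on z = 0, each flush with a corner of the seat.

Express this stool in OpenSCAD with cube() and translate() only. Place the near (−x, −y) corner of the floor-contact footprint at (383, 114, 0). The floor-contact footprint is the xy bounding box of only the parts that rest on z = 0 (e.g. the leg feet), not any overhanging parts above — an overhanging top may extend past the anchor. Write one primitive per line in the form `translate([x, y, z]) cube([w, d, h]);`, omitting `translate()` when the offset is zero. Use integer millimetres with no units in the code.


translate([383, 114, 400]) cube([256, 303, 24]);
translate([383, 114, 0]) cube([46, 46, 400]);
translate([593, 114, 0]) cube([46, 46, 400]);
translate([383, 371, 0]) cube([46, 46, 400]);
translate([593, 371, 0]) cube([46, 46, 400]);
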